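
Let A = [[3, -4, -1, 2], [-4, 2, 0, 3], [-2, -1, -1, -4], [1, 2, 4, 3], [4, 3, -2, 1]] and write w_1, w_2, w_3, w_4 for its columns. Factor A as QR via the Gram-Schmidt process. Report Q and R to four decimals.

w_1 = (3, -4, -2, 1, 4); ‖w_1‖ = 6.7823, so q_1 = (0.4423, -0.5898, -0.2949, 0.1474, 0.5898).
q_1·w_2 = 0.4423·(-4) + (-0.5898)·2 + (-0.2949)·(-1) + 0.1474·2 + 0.5898·3 = -0.5898.
u_2 = w_2 + 0.5898·q_1 = (-3.7391, 1.6522, -1.1739, 2.0870, 3.3478).
‖u_2‖ = 5.8010, so q_2 = (-0.6446, 0.2848, -0.2024, 0.3598, 0.5771).
q_1·w_3 = 0.4423·(-1) + (-0.5898)·0 + (-0.2949)·(-1) + 0.1474·4 + 0.5898·(-2) = -0.7372; q_2·w_3 = (-0.6446)·(-1) + 0.2848·0 + (-0.2024)·(-1) + 0.3598·4 + 0.5771·(-2) = 1.1317.
u_3 = w_3 + 0.7372·q_1 − 1.1317·q_2 = (0.0556, -0.7571, -0.9884, 3.7016, -2.2183).
‖u_3‖ = 4.4917, so q_3 = (0.0124, -0.1686, -0.2200, 0.8241, -0.4939).
q_1·w_4 = 0.4423·2 + (-0.5898)·3 + (-0.2949)·(-4) + 0.1474·3 + 0.5898·1 = 1.3270; q_2·w_4 = (-0.6446)·2 + 0.2848·3 + (-0.2024)·(-4) + 0.3598·3 + 0.5771·1 = 2.0311; q_3·w_4 = 0.0124·2 + (-0.1686)·3 + (-0.2200)·(-4) + 0.8241·3 + (-0.4939)·1 = 2.3776.
u_4 = w_4 − 1.3270·q_1 − 2.0311·q_2 − 2.3776·q_3 = (2.6928, 3.6049, -2.6745, 0.1143, 0.2195).
‖u_4‖ = 5.2403, so q_4 = (0.5139, 0.6879, -0.5104, 0.0218, 0.0419).

Q = [[0.4423, -0.6446, 0.0124, 0.5139], [-0.5898, 0.2848, -0.1686, 0.6879], [-0.2949, -0.2024, -0.2200, -0.5104], [0.1474, 0.3598, 0.8241, 0.0218], [0.5898, 0.5771, -0.4939, 0.0419]], R = [[6.7823, -0.5898, -0.7372, 1.3270], [0.0000, 5.8010, 1.1317, 2.0311], [0.0000, 0.0000, 4.4917, 2.3776], [0.0000, 0.0000, 0.0000, 5.2403]]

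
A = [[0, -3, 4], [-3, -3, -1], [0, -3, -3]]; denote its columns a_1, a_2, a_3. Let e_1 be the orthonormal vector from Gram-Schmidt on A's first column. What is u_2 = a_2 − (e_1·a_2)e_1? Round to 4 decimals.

u_2 = (-3.0000, 0.0000, -3.0000)

a_1 = (0, -3, 0); ‖a_1‖ = 3.0000, so e_1 = (0.0000, -1.0000, 0.0000).
e_1·a_2 = 0.0000·(-3) + (-1.0000)·(-3) + 0.0000·(-3) = 3.0000.
u_2 = a_2 − 3.0000·e_1 = (-3.0000, 0.0000, -3.0000).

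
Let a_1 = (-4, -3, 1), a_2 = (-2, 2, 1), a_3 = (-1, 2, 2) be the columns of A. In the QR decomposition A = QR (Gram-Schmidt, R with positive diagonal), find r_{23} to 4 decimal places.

q_1 = a_1/‖a_1‖ = (-4, -3, 1)/5.0990 = (-0.7845, -0.5883, 0.1961).
r_{12} = q_1·a_2 = 0.5883.
u_2 = a_2 − 0.5883·q_1 = (-1.5385, 2.3462, 0.8846).
‖u_2‖ = 2.9417, so q_2 = (-0.5230, 0.7975, 0.3007).
r_{23} = q_2·a_3 = 2.7195.

r_{23} = 2.7195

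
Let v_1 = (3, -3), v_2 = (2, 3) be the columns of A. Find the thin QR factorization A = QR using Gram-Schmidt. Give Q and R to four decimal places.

v_1 = (3, -3); ‖v_1‖ = 4.2426, so q_1 = (0.7071, -0.7071).
q_1·v_2 = 0.7071·2 + (-0.7071)·3 = -0.7071.
u_2 = v_2 + 0.7071·q_1 = (2.5000, 2.5000).
‖u_2‖ = 3.5355, so q_2 = (0.7071, 0.7071).

Q = [[0.7071, 0.7071], [-0.7071, 0.7071]], R = [[4.2426, -0.7071], [0.0000, 3.5355]]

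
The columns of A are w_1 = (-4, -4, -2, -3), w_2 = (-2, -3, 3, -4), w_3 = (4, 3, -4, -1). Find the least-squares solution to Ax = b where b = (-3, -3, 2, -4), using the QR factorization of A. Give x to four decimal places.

q_1 = w_1/‖w_1‖ = (-4, -4, -2, -3)/6.7082 = (-0.5963, -0.5963, -0.2981, -0.4472).
r_{12} = q_1·w_2 = 3.8759.
u_2 = w_2 − 3.8759·q_1 = (0.3111, -0.6889, 4.1556, -2.2667).
‖u_2‖ = 4.7935, so q_2 = (0.0649, -0.1437, 0.8669, -0.4729).
r_{13} = q_1·w_3 = -2.5342; r_{23} = q_2·w_3 = -3.1663.
u_3 = w_3 + 2.5342·q_1 + 3.1663·q_2 = (2.6944, 1.0338, -2.0106, -3.6306).
‖u_3‖ = 5.0549, so q_3 = (0.5330, 0.2045, -0.3978, -0.7182).
Qᵀb = (4.7703, 3.8617, -0.1353).
Back-substitute: x_3 = -0.1353/5.0549 = -0.0268.
x_2 = (3.8617 + 3.1663·(-0.0268))/4.7935 = 0.7879.
x_1 = (4.7703 − 3.8759·0.7879 + 2.5342·(-0.0268))/6.7082 = 0.2458.

x = (0.2458, 0.7879, -0.0268)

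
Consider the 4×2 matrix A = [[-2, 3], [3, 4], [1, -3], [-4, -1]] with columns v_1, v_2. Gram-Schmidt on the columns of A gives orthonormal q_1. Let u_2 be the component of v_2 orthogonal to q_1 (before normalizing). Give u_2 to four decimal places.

q_1 = v_1/‖v_1‖ = (-2, 3, 1, -4)/5.4772 = (-0.3651, 0.5477, 0.1826, -0.7303).
r_{12} = q_1·v_2 = 1.2780.
u_2 = v_2 − 1.2780·q_1 = (3.4667, 3.3000, -3.2333, -0.0667).

u_2 = (3.4667, 3.3000, -3.2333, -0.0667)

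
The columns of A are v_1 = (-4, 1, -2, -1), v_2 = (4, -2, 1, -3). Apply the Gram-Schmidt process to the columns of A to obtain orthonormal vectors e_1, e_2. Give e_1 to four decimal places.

e_1 = (-0.8528, 0.2132, -0.4264, -0.2132)

v_1 = (-4, 1, -2, -1); ‖v_1‖ = 4.6904, so e_1 = (-0.8528, 0.2132, -0.4264, -0.2132).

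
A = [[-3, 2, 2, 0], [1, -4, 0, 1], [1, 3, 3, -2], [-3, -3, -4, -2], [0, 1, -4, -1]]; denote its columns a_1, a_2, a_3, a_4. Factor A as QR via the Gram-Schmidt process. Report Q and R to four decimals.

Q = [[-0.6708, 0.3692, 0.3906, 0.2383], [0.2236, -0.6582, 0.3029, -0.0754], [0.2236, 0.4656, 0.1896, -0.8073], [-0.6708, -0.4335, -0.2264, -0.5325], [0.0000, 0.1605, -0.8176, 0.0462]], R = [[4.4721, 0.4472, 2.0125, 1.1180], [0.0000, 6.2290, 3.2269, -0.8830], [0.0000, 0.0000, 5.5261, 1.1942], [0.0000, 0.0000, 0.0000, 2.5582]]

a_1 = (-3, 1, 1, -3, 0); ‖a_1‖ = 4.4721, so q_1 = (-0.6708, 0.2236, 0.2236, -0.6708, 0.0000).
q_1·a_2 = (-0.6708)·2 + 0.2236·(-4) + 0.2236·3 + (-0.6708)·(-3) + 0.0000·1 = 0.4472.
u_2 = a_2 − 0.4472·q_1 = (2.3000, -4.1000, 2.9000, -2.7000, 1.0000).
‖u_2‖ = 6.2290, so q_2 = (0.3692, -0.6582, 0.4656, -0.4335, 0.1605).
q_1·a_3 = (-0.6708)·2 + 0.2236·0 + 0.2236·3 + (-0.6708)·(-4) + 0.0000·(-4) = 2.0125; q_2·a_3 = 0.3692·2 + (-0.6582)·0 + 0.4656·3 + (-0.4335)·(-4) + 0.1605·(-4) = 3.2269.
u_3 = a_3 − 2.0125·q_1 − 3.2269·q_2 = (2.1585, 1.6740, 1.0477, -1.2513, -4.5180).
‖u_3‖ = 5.5261, so q_3 = (0.3906, 0.3029, 0.1896, -0.2264, -0.8176).
q_1·a_4 = (-0.6708)·0 + 0.2236·1 + 0.2236·(-2) + (-0.6708)·(-2) + 0.0000·(-1) = 1.1180; q_2·a_4 = 0.3692·0 + (-0.6582)·1 + 0.4656·(-2) + (-0.4335)·(-2) + 0.1605·(-1) = -0.8830; q_3·a_4 = 0.3906·0 + 0.3029·1 + 0.1896·(-2) + (-0.2264)·(-2) + (-0.8176)·(-1) = 1.1942.
u_4 = a_4 − 1.1180·q_1 + 0.8830·q_2 − 1.1942·q_3 = (0.6096, -0.1929, -2.0653, -1.3623, 0.1181).
‖u_4‖ = 2.5582, so q_4 = (0.2383, -0.0754, -0.8073, -0.5325, 0.0462).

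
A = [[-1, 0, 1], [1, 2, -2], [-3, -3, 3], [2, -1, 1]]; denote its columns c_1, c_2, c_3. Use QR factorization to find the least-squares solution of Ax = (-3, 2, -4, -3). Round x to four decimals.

x = (-0.5130, -1.8261, -3.5130)

c_1 = (-1, 1, -3, 2); ‖c_1‖ = 3.8730, so e_1 = (-0.2582, 0.2582, -0.7746, 0.5164).
e_1·c_2 = (-0.2582)·0 + 0.2582·2 + (-0.7746)·(-3) + 0.5164·(-1) = 2.3238.
u_2 = c_2 − 2.3238·e_1 = (0.6000, 1.4000, -1.2000, -2.2000).
‖u_2‖ = 2.9326, so e_2 = (0.2046, 0.4774, -0.4092, -0.7502).
e_1·c_3 = (-0.2582)·1 + 0.2582·(-2) + (-0.7746)·3 + 0.5164·1 = -2.5820; e_2·c_3 = 0.2046·1 + 0.4774·(-2) + (-0.4092)·3 + (-0.7502)·1 = -2.7280.
u_3 = c_3 + 2.5820·e_1 + 2.7280·e_2 = (0.8915, -0.0310, -0.1163, 0.2868).
‖u_3‖ = 0.9442, so e_3 = (0.9442, -0.0328, -0.1232, 0.3038).
Qᵀb = (2.8402, 4.2284, -3.3169).
Back-substitute: x_3 = -3.3169/0.9442 = -3.5130.
x_2 = (4.2284 + 2.7280·(-3.5130))/2.9326 = -1.8261.
x_1 = (2.8402 − 2.3238·(-1.8261) + 2.5820·(-3.5130))/3.8730 = -0.5130.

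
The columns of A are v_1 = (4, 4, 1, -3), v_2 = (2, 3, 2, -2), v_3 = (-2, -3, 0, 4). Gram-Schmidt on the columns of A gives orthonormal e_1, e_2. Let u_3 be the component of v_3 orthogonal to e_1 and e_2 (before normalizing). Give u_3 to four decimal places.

e_1 = v_1/‖v_1‖ = (4, 4, 1, -3)/6.4807 = (0.6172, 0.6172, 0.1543, -0.4629).
r_{12} = e_1·v_2 = 4.3205.
u_2 = v_2 − 4.3205·e_1 = (-0.6667, 0.3333, 1.3333, 0.0000).
‖u_2‖ = 1.5275, so e_2 = (-0.4364, 0.2182, 0.8729, 0.0000).
r_{13} = e_1·v_3 = -4.9377; r_{23} = e_2·v_3 = 0.2182.
u_3 = v_3 + 4.9377·e_1 − 0.2182·e_2 = (1.1429, 0.0000, 0.5714, 1.7143).

u_3 = (1.1429, 0.0000, 0.5714, 1.7143)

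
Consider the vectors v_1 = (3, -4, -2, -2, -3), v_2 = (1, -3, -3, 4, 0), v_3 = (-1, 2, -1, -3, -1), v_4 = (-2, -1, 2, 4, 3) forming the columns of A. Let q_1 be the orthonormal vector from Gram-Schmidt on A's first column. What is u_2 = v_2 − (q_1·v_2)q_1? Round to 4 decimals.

q_1 = v_1/‖v_1‖ = (3, -4, -2, -2, -3)/6.4807 = (0.4629, -0.6172, -0.3086, -0.3086, -0.4629).
r_{12} = q_1·v_2 = 2.0059.
u_2 = v_2 − 2.0059·q_1 = (0.0714, -1.7619, -2.3810, 4.6190, 0.9286).

u_2 = (0.0714, -1.7619, -2.3810, 4.6190, 0.9286)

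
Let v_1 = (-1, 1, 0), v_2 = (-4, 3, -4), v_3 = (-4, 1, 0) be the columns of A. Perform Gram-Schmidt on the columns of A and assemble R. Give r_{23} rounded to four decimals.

v_1 = (-1, 1, 0); ‖v_1‖ = 1.4142, so e_1 = (-0.7071, 0.7071, 0.0000).
e_1·v_2 = (-0.7071)·(-4) + 0.7071·3 + 0.0000·(-4) = 4.9497.
u_2 = v_2 − 4.9497·e_1 = (-0.5000, -0.5000, -4.0000).
‖u_2‖ = 4.0620, so e_2 = (-0.1231, -0.1231, -0.9847).
r_{23} = e_2·v_3 = 0.3693.

r_{23} = 0.3693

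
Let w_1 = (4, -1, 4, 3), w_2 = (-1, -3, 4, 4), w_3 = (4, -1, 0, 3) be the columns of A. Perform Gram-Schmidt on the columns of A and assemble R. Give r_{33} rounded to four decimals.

r_{33} = 2.9291

w_1 = (4, -1, 4, 3); ‖w_1‖ = 6.4807, so q_1 = (0.6172, -0.1543, 0.6172, 0.4629).
q_1·w_2 = 0.6172·(-1) + (-0.1543)·(-3) + 0.6172·4 + 0.4629·4 = 4.1662.
u_2 = w_2 − 4.1662·q_1 = (-3.5714, -2.3571, 1.4286, 2.0714).
‖u_2‖ = 4.9642, so q_2 = (-0.7194, -0.4748, 0.2878, 0.4173).
q_1·w_3 = 0.6172·4 + (-0.1543)·(-1) + 0.6172·0 + 0.4629·3 = 4.0119; q_2·w_3 = (-0.7194)·4 + (-0.4748)·(-1) + 0.2878·0 + 0.4173·3 = -1.1511.
u_3 = w_3 − 4.0119·q_1 + 1.1511·q_2 = (0.6957, -0.9275, -2.1449, 1.6232).
r_{33} = ‖u_3‖ = 2.9291.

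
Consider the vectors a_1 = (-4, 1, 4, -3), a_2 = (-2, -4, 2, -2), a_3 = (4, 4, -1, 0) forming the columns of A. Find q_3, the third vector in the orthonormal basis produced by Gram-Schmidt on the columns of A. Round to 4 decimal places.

a_1 = (-4, 1, 4, -3); ‖a_1‖ = 6.4807, so q_1 = (-0.6172, 0.1543, 0.6172, -0.4629).
q_1·a_2 = (-0.6172)·(-2) + 0.1543·(-4) + 0.6172·2 + (-0.4629)·(-2) = 2.7775.
u_2 = a_2 − 2.7775·q_1 = (-0.2857, -4.4286, 0.2857, -0.7143).
‖u_2‖ = 4.5040, so q_2 = (-0.0634, -0.9833, 0.0634, -0.1586).
q_1·a_3 = (-0.6172)·4 + 0.1543·4 + 0.6172·(-1) + (-0.4629)·0 = -2.4689; q_2·a_3 = (-0.0634)·4 + (-0.9833)·4 + 0.0634·(-1) + (-0.1586)·0 = -4.2502.
u_3 = a_3 + 2.4689·q_1 + 4.2502·q_2 = (2.2066, 0.2019, 0.7934, -1.8169).
‖u_3‖ = 2.9733, so q_3 = (0.7421, 0.0679, 0.2669, -0.6111).

q_3 = (0.7421, 0.0679, 0.2669, -0.6111)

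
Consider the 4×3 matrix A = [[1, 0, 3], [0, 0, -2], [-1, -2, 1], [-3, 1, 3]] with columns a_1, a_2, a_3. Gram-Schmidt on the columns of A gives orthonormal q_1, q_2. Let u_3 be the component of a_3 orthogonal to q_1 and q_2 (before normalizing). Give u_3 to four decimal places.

u_3 = (3.6296, -2.0000, 0.5185, 1.0370)

q_1 = a_1/‖a_1‖ = (1, 0, -1, -3)/3.3166 = (0.3015, 0.0000, -0.3015, -0.9045).
r_{12} = q_1·a_2 = -0.3015.
u_2 = a_2 + 0.3015·q_1 = (0.0909, 0.0000, -2.0909, 0.7273).
‖u_2‖ = 2.2156, so q_2 = (0.0410, 0.0000, -0.9437, 0.3282).
r_{13} = q_1·a_3 = -2.1106; r_{23} = q_2·a_3 = 0.1641.
u_3 = a_3 + 2.1106·q_1 − 0.1641·q_2 = (3.6296, -2.0000, 0.5185, 1.0370).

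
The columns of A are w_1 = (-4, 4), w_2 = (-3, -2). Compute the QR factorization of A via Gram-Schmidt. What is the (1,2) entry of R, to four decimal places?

e_1 = w_1/‖w_1‖ = (-4, 4)/5.6569 = (-0.7071, 0.7071).
r_{12} = e_1·w_2 = 0.7071.

r_{12} = 0.7071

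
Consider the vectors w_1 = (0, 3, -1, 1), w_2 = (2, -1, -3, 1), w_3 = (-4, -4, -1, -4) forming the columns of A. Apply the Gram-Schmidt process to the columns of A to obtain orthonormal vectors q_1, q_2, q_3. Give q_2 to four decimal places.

q_1 = w_1/‖w_1‖ = (0, 3, -1, 1)/3.3166 = (0.0000, 0.9045, -0.3015, 0.3015).
r_{12} = q_1·w_2 = 0.3015.
u_2 = w_2 − 0.3015·q_1 = (2.0000, -1.2727, -2.9091, 0.9091).
‖u_2‖ = 3.8612, so q_2 = (0.5180, -0.3296, -0.7534, 0.2354).

q_2 = (0.5180, -0.3296, -0.7534, 0.2354)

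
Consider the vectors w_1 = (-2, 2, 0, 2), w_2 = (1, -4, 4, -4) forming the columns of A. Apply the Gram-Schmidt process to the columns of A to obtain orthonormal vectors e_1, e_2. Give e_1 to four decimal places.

w_1 = (-2, 2, 0, 2); ‖w_1‖ = 3.4641, so e_1 = (-0.5774, 0.5774, 0.0000, 0.5774).

e_1 = (-0.5774, 0.5774, 0.0000, 0.5774)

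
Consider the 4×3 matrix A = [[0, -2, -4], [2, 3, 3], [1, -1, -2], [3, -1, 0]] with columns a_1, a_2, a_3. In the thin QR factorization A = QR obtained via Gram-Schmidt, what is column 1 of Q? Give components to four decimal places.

q_1 = (0.0000, 0.5345, 0.2673, 0.8018)

a_1 = (0, 2, 1, 3); ‖a_1‖ = 3.7417, so q_1 = (0.0000, 0.5345, 0.2673, 0.8018).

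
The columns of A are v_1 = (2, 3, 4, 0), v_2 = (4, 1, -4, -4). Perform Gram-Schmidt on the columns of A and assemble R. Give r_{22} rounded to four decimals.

r_{22} = 6.9382

v_1 = (2, 3, 4, 0); ‖v_1‖ = 5.3852, so q_1 = (0.3714, 0.5571, 0.7428, 0.0000).
q_1·v_2 = 0.3714·4 + 0.5571·1 + 0.7428·(-4) + 0.0000·(-4) = -0.9285.
u_2 = v_2 + 0.9285·q_1 = (4.3448, 1.5172, -3.3103, -4.0000).
r_{22} = ‖u_2‖ = 6.9382.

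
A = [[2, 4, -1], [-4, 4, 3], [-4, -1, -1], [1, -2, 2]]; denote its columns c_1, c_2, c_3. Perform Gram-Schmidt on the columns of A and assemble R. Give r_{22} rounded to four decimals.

r_{22} = 6.0023

e_1 = c_1/‖c_1‖ = (2, -4, -4, 1)/6.0828 = (0.3288, -0.6576, -0.6576, 0.1644).
r_{12} = e_1·c_2 = -0.9864.
u_2 = c_2 + 0.9864·e_1 = (4.3243, 3.3514, -1.6486, -1.8378).
r_{22} = ‖u_2‖ = 6.0023.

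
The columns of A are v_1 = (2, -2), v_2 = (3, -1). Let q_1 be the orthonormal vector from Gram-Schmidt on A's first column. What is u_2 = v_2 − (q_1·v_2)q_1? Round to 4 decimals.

q_1 = v_1/‖v_1‖ = (2, -2)/2.8284 = (0.7071, -0.7071).
r_{12} = q_1·v_2 = 2.8284.
u_2 = v_2 − 2.8284·q_1 = (1.0000, 1.0000).

u_2 = (1.0000, 1.0000)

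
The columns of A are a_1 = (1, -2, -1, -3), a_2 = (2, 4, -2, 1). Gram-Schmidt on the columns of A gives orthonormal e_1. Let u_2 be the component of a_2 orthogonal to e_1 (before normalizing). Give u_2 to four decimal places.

e_1 = a_1/‖a_1‖ = (1, -2, -1, -3)/3.8730 = (0.2582, -0.5164, -0.2582, -0.7746).
r_{12} = e_1·a_2 = -1.8074.
u_2 = a_2 + 1.8074·e_1 = (2.4667, 3.0667, -2.4667, -0.4000).

u_2 = (2.4667, 3.0667, -2.4667, -0.4000)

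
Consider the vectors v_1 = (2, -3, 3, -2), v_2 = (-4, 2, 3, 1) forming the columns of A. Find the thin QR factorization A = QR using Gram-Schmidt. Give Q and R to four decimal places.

q_1 = v_1/‖v_1‖ = (2, -3, 3, -2)/5.0990 = (0.3922, -0.5883, 0.5883, -0.3922).
r_{12} = q_1·v_2 = -1.3728.
u_2 = v_2 + 1.3728·q_1 = (-3.4615, 1.1923, 3.8077, 0.4615).
‖u_2‖ = 5.3024, so q_2 = (-0.6528, 0.2249, 0.7181, 0.0870).

Q = [[0.3922, -0.6528], [-0.5883, 0.2249], [0.5883, 0.7181], [-0.3922, 0.0870]], R = [[5.0990, -1.3728], [0.0000, 5.3024]]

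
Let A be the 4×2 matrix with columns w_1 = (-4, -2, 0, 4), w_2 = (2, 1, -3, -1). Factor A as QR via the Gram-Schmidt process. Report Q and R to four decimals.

e_1 = w_1/‖w_1‖ = (-4, -2, 0, 4)/6.0000 = (-0.6667, -0.3333, 0.0000, 0.6667).
r_{12} = e_1·w_2 = -2.3333.
u_2 = w_2 + 2.3333·e_1 = (0.4444, 0.2222, -3.0000, 0.5556).
‖u_2‖ = 3.0912, so e_2 = (0.1438, 0.0719, -0.9705, 0.1797).

Q = [[-0.6667, 0.1438], [-0.3333, 0.0719], [0.0000, -0.9705], [0.6667, 0.1797]], R = [[6.0000, -2.3333], [0.0000, 3.0912]]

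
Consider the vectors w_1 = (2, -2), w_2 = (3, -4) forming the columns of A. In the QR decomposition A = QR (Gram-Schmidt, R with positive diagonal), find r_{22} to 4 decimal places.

r_{22} = 0.7071

w_1 = (2, -2); ‖w_1‖ = 2.8284, so e_1 = (0.7071, -0.7071).
e_1·w_2 = 0.7071·3 + (-0.7071)·(-4) = 4.9497.
u_2 = w_2 − 4.9497·e_1 = (-0.5000, -0.5000).
r_{22} = ‖u_2‖ = 0.7071.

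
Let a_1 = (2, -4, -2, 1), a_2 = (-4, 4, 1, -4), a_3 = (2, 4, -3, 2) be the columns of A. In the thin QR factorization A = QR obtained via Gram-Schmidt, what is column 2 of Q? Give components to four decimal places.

e_2 = (-0.4438, -0.2219, -0.3883, -0.7766)

a_1 = (2, -4, -2, 1); ‖a_1‖ = 5.0000, so e_1 = (0.4000, -0.8000, -0.4000, 0.2000).
e_1·a_2 = 0.4000·(-4) + (-0.8000)·4 + (-0.4000)·1 + 0.2000·(-4) = -6.0000.
u_2 = a_2 + 6.0000·e_1 = (-1.6000, -0.8000, -1.4000, -2.8000).
‖u_2‖ = 3.6056, so e_2 = (-0.4438, -0.2219, -0.3883, -0.7766).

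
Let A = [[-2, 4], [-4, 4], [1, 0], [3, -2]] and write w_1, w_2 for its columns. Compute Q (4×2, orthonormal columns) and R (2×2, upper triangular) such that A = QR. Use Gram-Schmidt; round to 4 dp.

Q = [[-0.3651, 0.8165], [-0.7303, 0.0000], [0.1826, 0.4082], [0.5477, 0.4082]], R = [[5.4772, -5.4772], [0.0000, 2.4495]]

w_1 = (-2, -4, 1, 3); ‖w_1‖ = 5.4772, so e_1 = (-0.3651, -0.7303, 0.1826, 0.5477).
e_1·w_2 = (-0.3651)·4 + (-0.7303)·4 + 0.1826·0 + 0.5477·(-2) = -5.4772.
u_2 = w_2 + 5.4772·e_1 = (2.0000, 0.0000, 1.0000, 1.0000).
‖u_2‖ = 2.4495, so e_2 = (0.8165, 0.0000, 0.4082, 0.4082).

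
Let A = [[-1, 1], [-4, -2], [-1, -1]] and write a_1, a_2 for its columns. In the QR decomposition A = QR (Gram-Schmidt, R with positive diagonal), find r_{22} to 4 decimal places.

r_{22} = 1.5635

e_1 = a_1/‖a_1‖ = (-1, -4, -1)/4.2426 = (-0.2357, -0.9428, -0.2357).
r_{12} = e_1·a_2 = 1.8856.
u_2 = a_2 − 1.8856·e_1 = (1.4444, -0.2222, -0.5556).
r_{22} = ‖u_2‖ = 1.5635.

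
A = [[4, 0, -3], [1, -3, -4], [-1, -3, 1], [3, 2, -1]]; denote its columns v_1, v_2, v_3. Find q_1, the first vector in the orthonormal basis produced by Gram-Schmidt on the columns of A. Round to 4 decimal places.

q_1 = (0.7698, 0.1925, -0.1925, 0.5774)

q_1 = v_1/‖v_1‖ = (4, 1, -1, 3)/5.1962 = (0.7698, 0.1925, -0.1925, 0.5774).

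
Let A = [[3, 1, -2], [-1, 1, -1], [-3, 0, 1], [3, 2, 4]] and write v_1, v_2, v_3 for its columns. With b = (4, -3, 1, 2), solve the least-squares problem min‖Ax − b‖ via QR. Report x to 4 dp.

x = (0.6678, -0.1325, 0.0905)

v_1 = (3, -1, -3, 3); ‖v_1‖ = 5.2915, so q_1 = (0.5669, -0.1890, -0.5669, 0.5669).
q_1·v_2 = 0.5669·1 + (-0.1890)·1 + (-0.5669)·0 + 0.5669·2 = 1.5119.
u_2 = v_2 − 1.5119·q_1 = (0.1429, 1.2857, 0.8571, 1.1429).
‖u_2‖ = 1.9272, so q_2 = (0.0741, 0.6671, 0.4447, 0.5930).
q_1·v_3 = 0.5669·(-2) + (-0.1890)·(-1) + (-0.5669)·1 + 0.5669·4 = 0.7559; q_2·v_3 = 0.0741·(-2) + 0.6671·(-1) + 0.4447·1 + 0.5930·4 = 2.0014.
u_3 = v_3 − 0.7559·q_1 − 2.0014·q_2 = (-2.5769, -2.1923, 0.5385, 2.3846).
‖u_3‖ = 4.1741, so q_3 = (-0.6174, -0.5252, 0.1290, 0.5713).
Qᵀb = (3.4017, -0.0741, 0.3778).
Back-substitute: x_3 = 0.3778/4.1741 = 0.0905.
x_2 = (-0.0741 − 2.0014·0.0905)/1.9272 = -0.1325.
x_1 = (3.4017 − 1.5119·(-0.1325) − 0.7559·0.0905)/5.2915 = 0.6678.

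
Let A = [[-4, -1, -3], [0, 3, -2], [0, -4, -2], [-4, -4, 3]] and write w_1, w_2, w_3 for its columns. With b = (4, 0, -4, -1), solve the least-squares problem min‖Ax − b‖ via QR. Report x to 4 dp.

w_1 = (-4, 0, 0, -4); ‖w_1‖ = 5.6569, so q_1 = (-0.7071, 0.0000, 0.0000, -0.7071).
q_1·w_2 = (-0.7071)·(-1) + 0.0000·3 + 0.0000·(-4) + (-0.7071)·(-4) = 3.5355.
u_2 = w_2 − 3.5355·q_1 = (1.5000, 3.0000, -4.0000, -1.5000).
‖u_2‖ = 5.4314, so q_2 = (0.2762, 0.5523, -0.7365, -0.2762).
q_1·w_3 = (-0.7071)·(-3) + 0.0000·(-2) + 0.0000·(-2) + (-0.7071)·3 = 0.0000; q_2·w_3 = 0.2762·(-3) + 0.5523·(-2) + (-0.7365)·(-2) + (-0.2762)·3 = -1.2888.
u_3 = w_3 + 0.0000·q_1 + 1.2888·q_2 = (-2.6441, -1.2881, -2.9492, 2.6441).
‖u_3‖ = 4.9335, so q_3 = (-0.5359, -0.2611, -0.5978, 0.5359).
Qᵀb = (-2.1213, 4.3267, -0.2886).
Back-substitute: x_3 = -0.2886/4.9335 = -0.0585.
x_2 = (4.3267 + 1.2888·(-0.0585))/5.4314 = 0.7827.
x_1 = (-2.1213 − 3.5355·0.7827 + 0.0000·(-0.0585))/5.6569 = -0.8642.

x = (-0.8642, 0.7827, -0.0585)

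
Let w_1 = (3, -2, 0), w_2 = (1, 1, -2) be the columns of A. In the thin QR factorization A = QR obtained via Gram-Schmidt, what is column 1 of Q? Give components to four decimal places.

e_1 = (0.8321, -0.5547, 0.0000)

w_1 = (3, -2, 0); ‖w_1‖ = 3.6056, so e_1 = (0.8321, -0.5547, 0.0000).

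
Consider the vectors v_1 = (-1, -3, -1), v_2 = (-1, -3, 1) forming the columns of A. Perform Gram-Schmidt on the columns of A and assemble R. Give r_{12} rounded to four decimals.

v_1 = (-1, -3, -1); ‖v_1‖ = 3.3166, so q_1 = (-0.3015, -0.9045, -0.3015).
r_{12} = q_1·v_2 = 2.7136.

r_{12} = 2.7136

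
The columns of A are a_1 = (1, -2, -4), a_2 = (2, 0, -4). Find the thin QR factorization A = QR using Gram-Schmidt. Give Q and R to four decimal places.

a_1 = (1, -2, -4); ‖a_1‖ = 4.5826, so q_1 = (0.2182, -0.4364, -0.8729).
q_1·a_2 = 0.2182·2 + (-0.4364)·0 + (-0.8729)·(-4) = 3.9279.
u_2 = a_2 − 3.9279·q_1 = (1.1429, 1.7143, -0.5714).
‖u_2‖ = 2.1381, so q_2 = (0.5345, 0.8018, -0.2673).

Q = [[0.2182, 0.5345], [-0.4364, 0.8018], [-0.8729, -0.2673]], R = [[4.5826, 3.9279], [0.0000, 2.1381]]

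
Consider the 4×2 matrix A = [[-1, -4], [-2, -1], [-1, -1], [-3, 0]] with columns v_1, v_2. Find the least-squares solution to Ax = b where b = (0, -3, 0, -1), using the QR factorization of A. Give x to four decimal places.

v_1 = (-1, -2, -1, -3); ‖v_1‖ = 3.8730, so e_1 = (-0.2582, -0.5164, -0.2582, -0.7746).
e_1·v_2 = (-0.2582)·(-4) + (-0.5164)·(-1) + (-0.2582)·(-1) + (-0.7746)·0 = 1.8074.
u_2 = v_2 − 1.8074·e_1 = (-3.5333, -0.0667, -0.5333, 1.4000).
‖u_2‖ = 3.8384, so e_2 = (-0.9205, -0.0174, -0.1389, 0.3647).
Qᵀb = (2.3238, -0.3126).
Back-substitute: x_2 = -0.3126/3.8384 = -0.0814.
x_1 = (2.3238 − 1.8074·(-0.0814))/3.8730 = 0.6380.

x = (0.6380, -0.0814)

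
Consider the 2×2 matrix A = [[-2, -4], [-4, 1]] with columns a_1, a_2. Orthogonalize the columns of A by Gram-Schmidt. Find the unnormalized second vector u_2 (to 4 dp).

u_2 = (-3.6000, 1.8000)

a_1 = (-2, -4); ‖a_1‖ = 4.4721, so q_1 = (-0.4472, -0.8944).
q_1·a_2 = (-0.4472)·(-4) + (-0.8944)·1 = 0.8944.
u_2 = a_2 − 0.8944·q_1 = (-3.6000, 1.8000).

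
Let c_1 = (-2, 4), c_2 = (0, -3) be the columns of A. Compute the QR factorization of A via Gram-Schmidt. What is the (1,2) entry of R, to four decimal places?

r_{12} = -2.6833

e_1 = c_1/‖c_1‖ = (-2, 4)/4.4721 = (-0.4472, 0.8944).
r_{12} = e_1·c_2 = -2.6833.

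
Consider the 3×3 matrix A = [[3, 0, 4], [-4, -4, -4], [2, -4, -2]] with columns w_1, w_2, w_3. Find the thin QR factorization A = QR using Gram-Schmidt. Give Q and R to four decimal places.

Q = [[0.5571, -0.1516, 0.8165], [-0.7428, -0.5307, 0.4082], [0.3714, -0.8339, -0.4082]], R = [[5.3852, 1.4856, 4.4567], [0.0000, 5.4583, 3.1840], [0.0000, 0.0000, 2.4495]]

e_1 = w_1/‖w_1‖ = (3, -4, 2)/5.3852 = (0.5571, -0.7428, 0.3714).
r_{12} = e_1·w_2 = 1.4856.
u_2 = w_2 − 1.4856·e_1 = (-0.8276, -2.8966, -4.5517).
‖u_2‖ = 5.4583, so e_2 = (-0.1516, -0.5307, -0.8339).
r_{13} = e_1·w_3 = 4.4567; r_{23} = e_2·w_3 = 3.1840.
u_3 = w_3 − 4.4567·e_1 − 3.1840·e_2 = (2.0000, 1.0000, -1.0000).
‖u_3‖ = 2.4495, so e_3 = (0.8165, 0.4082, -0.4082).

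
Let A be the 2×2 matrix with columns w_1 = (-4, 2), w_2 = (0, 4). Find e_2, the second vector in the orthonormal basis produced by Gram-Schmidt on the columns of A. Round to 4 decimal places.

w_1 = (-4, 2); ‖w_1‖ = 4.4721, so e_1 = (-0.8944, 0.4472).
e_1·w_2 = (-0.8944)·0 + 0.4472·4 = 1.7889.
u_2 = w_2 − 1.7889·e_1 = (1.6000, 3.2000).
‖u_2‖ = 3.5777, so e_2 = (0.4472, 0.8944).

e_2 = (0.4472, 0.8944)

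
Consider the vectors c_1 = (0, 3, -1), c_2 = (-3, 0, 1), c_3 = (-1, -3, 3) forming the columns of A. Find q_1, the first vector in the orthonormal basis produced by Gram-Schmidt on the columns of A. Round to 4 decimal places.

q_1 = (0.0000, 0.9487, -0.3162)

q_1 = c_1/‖c_1‖ = (0, 3, -1)/3.1623 = (0.0000, 0.9487, -0.3162).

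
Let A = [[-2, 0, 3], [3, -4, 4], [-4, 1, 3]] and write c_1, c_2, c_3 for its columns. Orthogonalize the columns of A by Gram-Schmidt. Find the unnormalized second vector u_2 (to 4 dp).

c_1 = (-2, 3, -4); ‖c_1‖ = 5.3852, so q_1 = (-0.3714, 0.5571, -0.7428).
q_1·c_2 = (-0.3714)·0 + 0.5571·(-4) + (-0.7428)·1 = -2.9711.
u_2 = c_2 + 2.9711·q_1 = (-1.1034, -2.3448, -1.2069).

u_2 = (-1.1034, -2.3448, -1.2069)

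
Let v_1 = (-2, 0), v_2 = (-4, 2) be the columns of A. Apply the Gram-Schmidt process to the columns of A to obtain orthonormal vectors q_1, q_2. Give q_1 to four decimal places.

q_1 = (-1.0000, 0.0000)

v_1 = (-2, 0); ‖v_1‖ = 2.0000, so q_1 = (-1.0000, 0.0000).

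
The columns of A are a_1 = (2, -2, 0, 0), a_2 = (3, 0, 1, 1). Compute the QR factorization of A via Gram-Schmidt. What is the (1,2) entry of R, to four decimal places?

r_{12} = 2.1213

a_1 = (2, -2, 0, 0); ‖a_1‖ = 2.8284, so e_1 = (0.7071, -0.7071, 0.0000, 0.0000).
r_{12} = e_1·a_2 = 2.1213.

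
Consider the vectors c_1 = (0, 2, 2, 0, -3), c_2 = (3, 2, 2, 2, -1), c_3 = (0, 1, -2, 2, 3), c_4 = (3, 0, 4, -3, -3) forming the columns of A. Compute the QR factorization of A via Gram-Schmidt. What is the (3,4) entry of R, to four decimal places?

r_{34} = -4.5747

c_1 = (0, 2, 2, 0, -3); ‖c_1‖ = 4.1231, so e_1 = (0.0000, 0.4851, 0.4851, 0.0000, -0.7276).
e_1·c_2 = 0.0000·3 + 0.4851·2 + 0.4851·2 + 0.0000·2 + (-0.7276)·(-1) = 2.6679.
u_2 = c_2 − 2.6679·e_1 = (3.0000, 0.7059, 0.7059, 2.0000, 0.9412).
‖u_2‖ = 3.8578, so e_2 = (0.7777, 0.1830, 0.1830, 0.5184, 0.2440).
e_1·c_3 = 0.0000·0 + 0.4851·1 + 0.4851·(-2) + 0.0000·2 + (-0.7276)·3 = -2.6679; e_2·c_3 = 0.7777·0 + 0.1830·1 + 0.1830·(-2) + 0.5184·2 + 0.2440·3 = 1.5858.
u_3 = c_3 + 2.6679·e_1 − 1.5858·e_2 = (-1.2332, 2.0040, -0.9960, 1.1779, 0.6719).
‖u_3‖ = 2.8927, so e_3 = (-0.4263, 0.6928, -0.3443, 0.4072, 0.2323).
r_{34} = e_3·c_4 = -4.5747.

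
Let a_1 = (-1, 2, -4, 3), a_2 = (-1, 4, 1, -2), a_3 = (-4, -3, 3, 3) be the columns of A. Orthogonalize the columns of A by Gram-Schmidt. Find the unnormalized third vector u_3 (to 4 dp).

u_3 = (-4.6920, -0.5994, 2.7739, 2.5341)

a_1 = (-1, 2, -4, 3); ‖a_1‖ = 5.4772, so q_1 = (-0.1826, 0.3651, -0.7303, 0.5477).
q_1·a_2 = (-0.1826)·(-1) + 0.3651·4 + (-0.7303)·1 + 0.5477·(-2) = -0.1826.
u_2 = a_2 + 0.1826·q_1 = (-1.0333, 4.0667, 0.8667, -1.9000).
‖u_2‖ = 4.6869, so q_2 = (-0.2205, 0.8677, 0.1849, -0.4054).
q_1·a_3 = (-0.1826)·(-4) + 0.3651·(-3) + (-0.7303)·3 + 0.5477·3 = -0.9129; q_2·a_3 = (-0.2205)·(-4) + 0.8677·(-3) + 0.1849·3 + (-0.4054)·3 = -2.3825.
u_3 = a_3 + 0.9129·q_1 + 2.3825·q_2 = (-4.6920, -0.5994, 2.7739, 2.5341).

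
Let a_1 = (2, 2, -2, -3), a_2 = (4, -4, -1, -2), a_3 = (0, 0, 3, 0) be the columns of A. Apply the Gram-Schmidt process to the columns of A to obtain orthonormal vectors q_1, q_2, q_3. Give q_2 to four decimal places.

q_1 = a_1/‖a_1‖ = (2, 2, -2, -3)/4.5826 = (0.4364, 0.4364, -0.4364, -0.6547).
r_{12} = q_1·a_2 = 1.7457.
u_2 = a_2 − 1.7457·q_1 = (3.2381, -4.7619, -0.2381, -0.8571).
‖u_2‖ = 5.8269, so q_2 = (0.5557, -0.8172, -0.0409, -0.1471).

q_2 = (0.5557, -0.8172, -0.0409, -0.1471)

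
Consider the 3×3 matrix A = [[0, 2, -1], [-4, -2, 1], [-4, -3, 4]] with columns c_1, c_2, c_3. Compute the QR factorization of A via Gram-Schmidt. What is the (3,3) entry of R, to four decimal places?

r_{33} = 1.6667

c_1 = (0, -4, -4); ‖c_1‖ = 5.6569, so e_1 = (0.0000, -0.7071, -0.7071).
e_1·c_2 = 0.0000·2 + (-0.7071)·(-2) + (-0.7071)·(-3) = 3.5355.
u_2 = c_2 − 3.5355·e_1 = (2.0000, 0.5000, -0.5000).
‖u_2‖ = 2.1213, so e_2 = (0.9428, 0.2357, -0.2357).
e_1·c_3 = 0.0000·(-1) + (-0.7071)·1 + (-0.7071)·4 = -3.5355; e_2·c_3 = 0.9428·(-1) + 0.2357·1 + (-0.2357)·4 = -1.6499.
u_3 = c_3 + 3.5355·e_1 + 1.6499·e_2 = (0.5556, -1.1111, 1.1111).
r_{33} = ‖u_3‖ = 1.6667.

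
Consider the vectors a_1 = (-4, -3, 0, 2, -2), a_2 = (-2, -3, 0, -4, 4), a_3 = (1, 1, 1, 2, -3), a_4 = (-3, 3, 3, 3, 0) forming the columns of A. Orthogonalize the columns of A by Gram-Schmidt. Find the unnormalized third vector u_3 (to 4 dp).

u_3 = (0.3154, -0.3504, 1.0000, -0.4474, -0.5526)

a_1 = (-4, -3, 0, 2, -2); ‖a_1‖ = 5.7446, so e_1 = (-0.6963, -0.5222, 0.0000, 0.3482, -0.3482).
e_1·a_2 = (-0.6963)·(-2) + (-0.5222)·(-3) + 0.0000·0 + 0.3482·(-4) + (-0.3482)·4 = 0.1741.
u_2 = a_2 − 0.1741·e_1 = (-1.8788, -2.9091, 0.0000, -4.0606, 4.0606).
‖u_2‖ = 6.7059, so e_2 = (-0.2802, -0.4338, 0.0000, -0.6055, 0.6055).
e_1·a_3 = (-0.6963)·1 + (-0.5222)·1 + 0.0000·1 + 0.3482·2 + (-0.3482)·(-3) = 0.5222; e_2·a_3 = (-0.2802)·1 + (-0.4338)·1 + 0.0000·1 + (-0.6055)·2 + 0.6055·(-3) = -3.7416.
u_3 = a_3 − 0.5222·e_1 + 3.7416·e_2 = (0.3154, -0.3504, 1.0000, -0.4474, -0.5526).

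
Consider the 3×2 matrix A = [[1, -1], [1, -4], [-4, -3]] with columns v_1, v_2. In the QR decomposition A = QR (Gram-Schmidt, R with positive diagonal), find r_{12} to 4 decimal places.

v_1 = (1, 1, -4); ‖v_1‖ = 4.2426, so q_1 = (0.2357, 0.2357, -0.9428).
r_{12} = q_1·v_2 = 1.6499.

r_{12} = 1.6499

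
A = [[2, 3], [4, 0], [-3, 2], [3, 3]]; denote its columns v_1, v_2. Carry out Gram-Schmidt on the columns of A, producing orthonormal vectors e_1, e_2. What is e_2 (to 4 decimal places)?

e_1 = v_1/‖v_1‖ = (2, 4, -3, 3)/6.1644 = (0.3244, 0.6489, -0.4867, 0.4867).
r_{12} = e_1·v_2 = 1.4600.
u_2 = v_2 − 1.4600·e_1 = (2.5263, -0.9474, 2.7105, 2.2895).
‖u_2‖ = 4.4574, so e_2 = (0.5668, -0.2125, 0.6081, 0.5136).

e_2 = (0.5668, -0.2125, 0.6081, 0.5136)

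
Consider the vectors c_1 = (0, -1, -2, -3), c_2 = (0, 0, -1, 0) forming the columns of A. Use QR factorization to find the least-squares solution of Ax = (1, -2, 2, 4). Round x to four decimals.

c_1 = (0, -1, -2, -3); ‖c_1‖ = 3.7417, so q_1 = (0.0000, -0.2673, -0.5345, -0.8018).
q_1·c_2 = 0.0000·0 + (-0.2673)·0 + (-0.5345)·(-1) + (-0.8018)·0 = 0.5345.
u_2 = c_2 − 0.5345·q_1 = (0.0000, 0.1429, -0.7143, 0.4286).
‖u_2‖ = 0.8452, so q_2 = (0.0000, 0.1690, -0.8452, 0.5071).
Qᵀb = (-3.7417, 0.0000).
Back-substitute: x_2 = 0.0000/0.8452 = 0.0000.
x_1 = (-3.7417 − 0.5345·0.0000)/3.7417 = -1.0000.

x = (-1.0000, 0.0000)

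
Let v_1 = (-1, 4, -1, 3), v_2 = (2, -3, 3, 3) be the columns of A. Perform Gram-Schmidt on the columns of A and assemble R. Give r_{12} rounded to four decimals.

v_1 = (-1, 4, -1, 3); ‖v_1‖ = 5.1962, so e_1 = (-0.1925, 0.7698, -0.1925, 0.5774).
r_{12} = e_1·v_2 = -1.5396.

r_{12} = -1.5396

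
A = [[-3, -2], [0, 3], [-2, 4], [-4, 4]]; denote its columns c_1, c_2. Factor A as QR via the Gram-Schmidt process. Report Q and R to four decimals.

Q = [[-0.5571, -0.6640], [0.0000, 0.5158], [-0.3714, 0.4743], [-0.7428, 0.2609]], R = [[5.3852, -3.3425], [0.0000, 5.8161]]

c_1 = (-3, 0, -2, -4); ‖c_1‖ = 5.3852, so q_1 = (-0.5571, 0.0000, -0.3714, -0.7428).
q_1·c_2 = (-0.5571)·(-2) + 0.0000·3 + (-0.3714)·4 + (-0.7428)·4 = -3.3425.
u_2 = c_2 + 3.3425·q_1 = (-3.8621, 3.0000, 2.7586, 1.5172).
‖u_2‖ = 5.8161, so q_2 = (-0.6640, 0.5158, 0.4743, 0.2609).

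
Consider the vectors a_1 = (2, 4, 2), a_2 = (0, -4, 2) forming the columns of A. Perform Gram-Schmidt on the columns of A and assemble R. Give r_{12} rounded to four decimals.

a_1 = (2, 4, 2); ‖a_1‖ = 4.8990, so e_1 = (0.4082, 0.8165, 0.4082).
r_{12} = e_1·a_2 = -2.4495.

r_{12} = -2.4495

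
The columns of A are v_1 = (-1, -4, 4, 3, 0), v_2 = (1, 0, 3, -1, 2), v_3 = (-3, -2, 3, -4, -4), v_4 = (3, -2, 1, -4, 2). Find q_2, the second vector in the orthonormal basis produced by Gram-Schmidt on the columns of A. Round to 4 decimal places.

q_2 = (0.3243, 0.2075, 0.6097, -0.4281, 0.5448)

q_1 = v_1/‖v_1‖ = (-1, -4, 4, 3, 0)/6.4807 = (-0.1543, -0.6172, 0.6172, 0.4629, 0.0000).
r_{12} = q_1·v_2 = 1.2344.
u_2 = v_2 − 1.2344·q_1 = (1.1905, 0.7619, 2.2381, -1.5714, 2.0000).
‖u_2‖ = 3.6710, so q_2 = (0.3243, 0.2075, 0.6097, -0.4281, 0.5448).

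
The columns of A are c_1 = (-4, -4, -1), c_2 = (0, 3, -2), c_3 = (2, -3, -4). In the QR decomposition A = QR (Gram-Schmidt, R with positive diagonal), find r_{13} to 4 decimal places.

q_1 = c_1/‖c_1‖ = (-4, -4, -1)/5.7446 = (-0.6963, -0.6963, -0.1741).
r_{13} = q_1·c_3 = 1.3926.

r_{13} = 1.3926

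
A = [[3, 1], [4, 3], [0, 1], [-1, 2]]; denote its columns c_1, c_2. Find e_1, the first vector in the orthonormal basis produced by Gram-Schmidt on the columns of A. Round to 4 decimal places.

e_1 = (0.5883, 0.7845, 0.0000, -0.1961)

e_1 = c_1/‖c_1‖ = (3, 4, 0, -1)/5.0990 = (0.5883, 0.7845, 0.0000, -0.1961).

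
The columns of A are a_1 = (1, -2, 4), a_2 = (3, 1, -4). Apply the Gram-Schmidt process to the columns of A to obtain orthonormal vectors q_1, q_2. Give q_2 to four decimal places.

q_1 = a_1/‖a_1‖ = (1, -2, 4)/4.5826 = (0.2182, -0.4364, 0.8729).
r_{12} = q_1·a_2 = -3.2733.
u_2 = a_2 + 3.2733·q_1 = (3.7143, -0.4286, -1.1429).
‖u_2‖ = 3.9097, so q_2 = (0.9500, -0.1096, -0.2923).

q_2 = (0.9500, -0.1096, -0.2923)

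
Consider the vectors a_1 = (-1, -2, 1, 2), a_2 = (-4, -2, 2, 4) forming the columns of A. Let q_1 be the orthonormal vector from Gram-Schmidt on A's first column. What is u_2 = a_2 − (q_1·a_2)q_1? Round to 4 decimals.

u_2 = (-2.2000, 1.6000, 0.2000, 0.4000)

a_1 = (-1, -2, 1, 2); ‖a_1‖ = 3.1623, so q_1 = (-0.3162, -0.6325, 0.3162, 0.6325).
q_1·a_2 = (-0.3162)·(-4) + (-0.6325)·(-2) + 0.3162·2 + 0.6325·4 = 5.6921.
u_2 = a_2 − 5.6921·q_1 = (-2.2000, 1.6000, 0.2000, 0.4000).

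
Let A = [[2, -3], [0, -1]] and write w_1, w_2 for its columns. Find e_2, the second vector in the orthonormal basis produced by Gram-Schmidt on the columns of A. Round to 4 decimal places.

w_1 = (2, 0); ‖w_1‖ = 2.0000, so e_1 = (1.0000, 0.0000).
e_1·w_2 = 1.0000·(-3) + 0.0000·(-1) = -3.0000.
u_2 = w_2 + 3.0000·e_1 = (0.0000, -1.0000).
‖u_2‖ = 1.0000, so e_2 = (0.0000, -1.0000).

e_2 = (0.0000, -1.0000)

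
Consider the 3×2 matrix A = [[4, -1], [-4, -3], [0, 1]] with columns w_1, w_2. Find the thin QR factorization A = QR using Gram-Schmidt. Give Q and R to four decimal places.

w_1 = (4, -4, 0); ‖w_1‖ = 5.6569, so q_1 = (0.7071, -0.7071, 0.0000).
q_1·w_2 = 0.7071·(-1) + (-0.7071)·(-3) + 0.0000·1 = 1.4142.
u_2 = w_2 − 1.4142·q_1 = (-2.0000, -2.0000, 1.0000).
‖u_2‖ = 3.0000, so q_2 = (-0.6667, -0.6667, 0.3333).

Q = [[0.7071, -0.6667], [-0.7071, -0.6667], [0.0000, 0.3333]], R = [[5.6569, 1.4142], [0.0000, 3.0000]]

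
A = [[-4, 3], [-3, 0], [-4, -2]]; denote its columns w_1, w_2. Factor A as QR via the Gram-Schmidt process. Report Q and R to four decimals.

Q = [[-0.6247, 0.7349], [-0.4685, -0.0824], [-0.6247, -0.6731]], R = [[6.4031, -0.6247], [0.0000, 3.5510]]

w_1 = (-4, -3, -4); ‖w_1‖ = 6.4031, so e_1 = (-0.6247, -0.4685, -0.6247).
e_1·w_2 = (-0.6247)·3 + (-0.4685)·0 + (-0.6247)·(-2) = -0.6247.
u_2 = w_2 + 0.6247·e_1 = (2.6098, -0.2927, -2.3902).
‖u_2‖ = 3.5510, so e_2 = (0.7349, -0.0824, -0.6731).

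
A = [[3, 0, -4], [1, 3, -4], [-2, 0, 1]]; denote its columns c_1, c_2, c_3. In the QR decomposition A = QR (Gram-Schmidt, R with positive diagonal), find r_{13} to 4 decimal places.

r_{13} = -4.8107

c_1 = (3, 1, -2); ‖c_1‖ = 3.7417, so q_1 = (0.8018, 0.2673, -0.5345).
r_{13} = q_1·c_3 = -4.8107.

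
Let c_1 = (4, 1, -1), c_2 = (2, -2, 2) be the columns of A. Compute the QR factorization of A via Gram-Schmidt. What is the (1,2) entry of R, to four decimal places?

r_{12} = 0.9428

q_1 = c_1/‖c_1‖ = (4, 1, -1)/4.2426 = (0.9428, 0.2357, -0.2357).
r_{12} = q_1·c_2 = 0.9428.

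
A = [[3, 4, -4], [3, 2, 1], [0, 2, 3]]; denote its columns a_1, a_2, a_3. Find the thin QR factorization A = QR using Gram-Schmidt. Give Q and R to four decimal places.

Q = [[0.7071, 0.4082, -0.5774], [0.7071, -0.4082, 0.5774], [0.0000, 0.8165, 0.5774]], R = [[4.2426, 4.2426, -2.1213], [0.0000, 2.4495, 0.4082], [0.0000, 0.0000, 4.6188]]

a_1 = (3, 3, 0); ‖a_1‖ = 4.2426, so q_1 = (0.7071, 0.7071, 0.0000).
q_1·a_2 = 0.7071·4 + 0.7071·2 + 0.0000·2 = 4.2426.
u_2 = a_2 − 4.2426·q_1 = (1.0000, -1.0000, 2.0000).
‖u_2‖ = 2.4495, so q_2 = (0.4082, -0.4082, 0.8165).
q_1·a_3 = 0.7071·(-4) + 0.7071·1 + 0.0000·3 = -2.1213; q_2·a_3 = 0.4082·(-4) + (-0.4082)·1 + 0.8165·3 = 0.4082.
u_3 = a_3 + 2.1213·q_1 − 0.4082·q_2 = (-2.6667, 2.6667, 2.6667).
‖u_3‖ = 4.6188, so q_3 = (-0.5774, 0.5774, 0.5774).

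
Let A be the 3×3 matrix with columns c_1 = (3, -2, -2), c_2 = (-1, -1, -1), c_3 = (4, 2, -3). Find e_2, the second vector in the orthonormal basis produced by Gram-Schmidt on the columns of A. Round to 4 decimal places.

e_2 = (-0.6860, -0.5145, -0.5145)

c_1 = (3, -2, -2); ‖c_1‖ = 4.1231, so e_1 = (0.7276, -0.4851, -0.4851).
e_1·c_2 = 0.7276·(-1) + (-0.4851)·(-1) + (-0.4851)·(-1) = 0.2425.
u_2 = c_2 − 0.2425·e_1 = (-1.1765, -0.8824, -0.8824).
‖u_2‖ = 1.7150, so e_2 = (-0.6860, -0.5145, -0.5145).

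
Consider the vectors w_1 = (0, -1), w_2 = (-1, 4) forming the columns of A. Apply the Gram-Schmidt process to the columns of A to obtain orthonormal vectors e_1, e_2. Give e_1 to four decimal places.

w_1 = (0, -1); ‖w_1‖ = 1.0000, so e_1 = (0.0000, -1.0000).

e_1 = (0.0000, -1.0000)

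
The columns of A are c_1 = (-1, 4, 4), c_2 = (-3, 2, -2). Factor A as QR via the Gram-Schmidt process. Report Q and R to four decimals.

e_1 = c_1/‖c_1‖ = (-1, 4, 4)/5.7446 = (-0.1741, 0.6963, 0.6963).
r_{12} = e_1·c_2 = 0.5222.
u_2 = c_2 − 0.5222·e_1 = (-2.9091, 1.6364, -2.3636).
‖u_2‖ = 4.0899, so e_2 = (-0.7113, 0.4001, -0.5779).

Q = [[-0.1741, -0.7113], [0.6963, 0.4001], [0.6963, -0.5779]], R = [[5.7446, 0.5222], [0.0000, 4.0899]]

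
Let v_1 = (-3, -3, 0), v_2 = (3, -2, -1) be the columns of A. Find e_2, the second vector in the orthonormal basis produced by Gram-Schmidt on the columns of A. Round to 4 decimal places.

v_1 = (-3, -3, 0); ‖v_1‖ = 4.2426, so e_1 = (-0.7071, -0.7071, 0.0000).
e_1·v_2 = (-0.7071)·3 + (-0.7071)·(-2) + 0.0000·(-1) = -0.7071.
u_2 = v_2 + 0.7071·e_1 = (2.5000, -2.5000, -1.0000).
‖u_2‖ = 3.6742, so e_2 = (0.6804, -0.6804, -0.2722).

e_2 = (0.6804, -0.6804, -0.2722)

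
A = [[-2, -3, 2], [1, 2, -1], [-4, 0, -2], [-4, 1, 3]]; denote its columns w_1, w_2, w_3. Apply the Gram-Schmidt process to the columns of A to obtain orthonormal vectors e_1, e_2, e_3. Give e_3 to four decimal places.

e_3 = (0.1798, -0.0511, -0.7441, 0.6414)

w_1 = (-2, 1, -4, -4); ‖w_1‖ = 6.0828, so e_1 = (-0.3288, 0.1644, -0.6576, -0.6576).
e_1·w_2 = (-0.3288)·(-3) + 0.1644·2 + (-0.6576)·0 + (-0.6576)·1 = 0.6576.
u_2 = w_2 − 0.6576·e_1 = (-2.7838, 1.8919, 0.4324, 1.4324).
‖u_2‖ = 3.6834, so e_2 = (-0.7558, 0.5136, 0.1174, 0.3889).
e_1·w_3 = (-0.3288)·2 + 0.1644·(-1) + (-0.6576)·(-2) + (-0.6576)·3 = -1.4796; e_2·w_3 = (-0.7558)·2 + 0.5136·(-1) + 0.1174·(-2) + 0.3889·3 = -1.0933.
u_3 = w_3 + 1.4796·e_1 + 1.0933·e_2 = (0.6873, -0.1952, -2.8446, 2.4522).
‖u_3‖ = 3.8230, so e_3 = (0.1798, -0.0511, -0.7441, 0.6414).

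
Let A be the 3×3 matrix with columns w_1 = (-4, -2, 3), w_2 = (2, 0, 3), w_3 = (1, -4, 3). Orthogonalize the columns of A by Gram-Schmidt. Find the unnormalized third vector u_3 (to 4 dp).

u_3 = (1.0532, -3.1596, -0.7021)

e_1 = w_1/‖w_1‖ = (-4, -2, 3)/5.3852 = (-0.7428, -0.3714, 0.5571).
r_{12} = e_1·w_2 = 0.1857.
u_2 = w_2 − 0.1857·e_1 = (2.1379, 0.0690, 2.8966).
‖u_2‖ = 3.6008, so e_2 = (0.5937, 0.0192, 0.8044).
r_{13} = e_1·w_3 = 2.4140; r_{23} = e_2·w_3 = 2.9304.
u_3 = w_3 − 2.4140·e_1 − 2.9304·e_2 = (1.0532, -3.1596, -0.7021).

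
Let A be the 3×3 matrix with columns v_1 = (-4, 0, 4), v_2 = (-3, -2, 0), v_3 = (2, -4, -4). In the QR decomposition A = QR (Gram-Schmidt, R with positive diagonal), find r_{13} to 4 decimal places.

e_1 = v_1/‖v_1‖ = (-4, 0, 4)/5.6569 = (-0.7071, 0.0000, 0.7071).
r_{13} = e_1·v_3 = -4.2426.

r_{13} = -4.2426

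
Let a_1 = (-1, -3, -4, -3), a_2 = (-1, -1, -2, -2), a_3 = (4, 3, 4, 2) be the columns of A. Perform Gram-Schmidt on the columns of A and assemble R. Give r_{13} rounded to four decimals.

r_{13} = -5.9161

a_1 = (-1, -3, -4, -3); ‖a_1‖ = 5.9161, so e_1 = (-0.1690, -0.5071, -0.6761, -0.5071).
r_{13} = e_1·a_3 = -5.9161.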